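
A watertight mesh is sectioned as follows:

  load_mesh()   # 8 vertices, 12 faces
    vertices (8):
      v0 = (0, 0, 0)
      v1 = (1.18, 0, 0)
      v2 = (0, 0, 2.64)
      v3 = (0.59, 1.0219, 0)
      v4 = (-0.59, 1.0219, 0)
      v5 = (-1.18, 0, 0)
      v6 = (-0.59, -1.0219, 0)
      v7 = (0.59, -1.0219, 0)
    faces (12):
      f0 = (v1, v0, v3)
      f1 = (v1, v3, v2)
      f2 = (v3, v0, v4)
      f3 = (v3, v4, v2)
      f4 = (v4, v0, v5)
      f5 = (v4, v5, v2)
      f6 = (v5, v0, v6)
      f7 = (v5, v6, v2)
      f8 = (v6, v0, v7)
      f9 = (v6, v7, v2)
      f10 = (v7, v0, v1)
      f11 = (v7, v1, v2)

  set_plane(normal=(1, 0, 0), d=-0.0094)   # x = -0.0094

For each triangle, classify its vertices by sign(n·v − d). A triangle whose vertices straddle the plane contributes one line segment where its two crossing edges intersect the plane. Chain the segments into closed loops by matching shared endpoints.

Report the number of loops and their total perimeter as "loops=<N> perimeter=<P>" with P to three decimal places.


loops=1 perimeter=7.669

Straddling triangles (8 of 12):
  (v3,v0,v4) [++-] → (-0.0094, 0.0162811, 0)–(-0.0094, 1.0219, 0)  len=1.0056
  (v3,v4,v2) [+-+] → (-0.0094, 1.0219, 0)–(-0.0094, 0.0162811, 2.59794)  len=2.7858
  (v4,v0,v5) [-+-] → (-0.0094, 0.0162811, 0)–(-0.0094, 0, 0)  len=0.0163
  (v4,v5,v2) [--+] → (-0.0094, 0, 2.61897)–(-0.0094, 0.0162811, 2.59794)  len=0.0266
  (v5,v0,v6) [-+-] → (-0.0094, 0, 0)–(-0.0094, -0.0162811, 0)  len=0.0163
  (v5,v6,v2) [--+] → (-0.0094, -0.0162811, 2.59794)–(-0.0094, 0, 2.61897)  len=0.0266
  (v6,v0,v7) [-++] → (-0.0094, -0.0162811, 0)–(-0.0094, -1.0219, 0)  len=1.0056
  (v6,v7,v2) [-++] → (-0.0094, -1.0219, 0)–(-0.0094, -0.0162811, 2.59794)  len=2.7858

Chained into 1 loop(s):
  loop 1: 8 segments, perimeter = 7.6685
Total perimeter = 7.669


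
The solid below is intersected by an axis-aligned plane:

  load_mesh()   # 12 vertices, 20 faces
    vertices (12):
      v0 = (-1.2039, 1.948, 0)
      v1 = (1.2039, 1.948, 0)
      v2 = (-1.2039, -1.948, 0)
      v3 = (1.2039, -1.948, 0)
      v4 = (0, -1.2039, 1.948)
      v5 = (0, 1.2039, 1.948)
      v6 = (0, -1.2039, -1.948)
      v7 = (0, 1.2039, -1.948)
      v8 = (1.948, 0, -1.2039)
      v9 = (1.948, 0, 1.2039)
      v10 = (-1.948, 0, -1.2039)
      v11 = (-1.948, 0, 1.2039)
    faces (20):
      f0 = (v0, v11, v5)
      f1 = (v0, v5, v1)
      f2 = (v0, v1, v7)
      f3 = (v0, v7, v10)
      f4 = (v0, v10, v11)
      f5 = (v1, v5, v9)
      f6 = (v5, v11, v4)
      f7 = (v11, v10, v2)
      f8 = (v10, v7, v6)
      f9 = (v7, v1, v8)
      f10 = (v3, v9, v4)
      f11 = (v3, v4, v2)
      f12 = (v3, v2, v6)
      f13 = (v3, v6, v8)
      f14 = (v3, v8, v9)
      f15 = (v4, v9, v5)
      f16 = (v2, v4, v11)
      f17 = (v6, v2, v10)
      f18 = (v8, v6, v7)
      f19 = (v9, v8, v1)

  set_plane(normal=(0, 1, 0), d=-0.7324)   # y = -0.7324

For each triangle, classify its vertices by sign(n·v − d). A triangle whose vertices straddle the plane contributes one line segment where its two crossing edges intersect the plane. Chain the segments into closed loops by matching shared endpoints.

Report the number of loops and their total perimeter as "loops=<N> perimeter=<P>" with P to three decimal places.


loops=1 perimeter=11.393

Straddling triangles (10 of 20):
  (v5,v11,v4) [++-] → (-0.762922, -0.7324, 1.65658)–(0, -0.7324, 1.948)  len=0.8167
  (v11,v10,v2) [++-] → (-1.66824, -0.7324, -0.751263)–(-1.66824, -0.7324, 0.751263)  len=1.5025
  (v10,v7,v6) [++-] → (0, -0.7324, -1.948)–(-0.762922, -0.7324, -1.65658)  len=0.8167
  (v3,v9,v4) [-+-] → (1.66824, -0.7324, 0.751263)–(0.762922, -0.7324, 1.65658)  len=1.2803
  (v3,v6,v8) [--+] → (0.762922, -0.7324, -1.65658)–(1.66824, -0.7324, -0.751263)  len=1.2803
  (v3,v8,v9) [-++] → (1.66824, -0.7324, -0.751263)–(1.66824, -0.7324, 0.751263)  len=1.5025
  (v4,v9,v5) [-++] → (0.762922, -0.7324, 1.65658)–(0, -0.7324, 1.948)  len=0.8167
  (v2,v4,v11) [--+] → (-0.762922, -0.7324, 1.65658)–(-1.66824, -0.7324, 0.751263)  len=1.2803
  (v6,v2,v10) [--+] → (-1.66824, -0.7324, -0.751263)–(-0.762922, -0.7324, -1.65658)  len=1.2803
  (v8,v6,v7) [+-+] → (0.762922, -0.7324, -1.65658)–(0, -0.7324, -1.948)  len=0.8167

Chained into 1 loop(s):
  loop 1: 10 segments, perimeter = 11.3930
Total perimeter = 11.393


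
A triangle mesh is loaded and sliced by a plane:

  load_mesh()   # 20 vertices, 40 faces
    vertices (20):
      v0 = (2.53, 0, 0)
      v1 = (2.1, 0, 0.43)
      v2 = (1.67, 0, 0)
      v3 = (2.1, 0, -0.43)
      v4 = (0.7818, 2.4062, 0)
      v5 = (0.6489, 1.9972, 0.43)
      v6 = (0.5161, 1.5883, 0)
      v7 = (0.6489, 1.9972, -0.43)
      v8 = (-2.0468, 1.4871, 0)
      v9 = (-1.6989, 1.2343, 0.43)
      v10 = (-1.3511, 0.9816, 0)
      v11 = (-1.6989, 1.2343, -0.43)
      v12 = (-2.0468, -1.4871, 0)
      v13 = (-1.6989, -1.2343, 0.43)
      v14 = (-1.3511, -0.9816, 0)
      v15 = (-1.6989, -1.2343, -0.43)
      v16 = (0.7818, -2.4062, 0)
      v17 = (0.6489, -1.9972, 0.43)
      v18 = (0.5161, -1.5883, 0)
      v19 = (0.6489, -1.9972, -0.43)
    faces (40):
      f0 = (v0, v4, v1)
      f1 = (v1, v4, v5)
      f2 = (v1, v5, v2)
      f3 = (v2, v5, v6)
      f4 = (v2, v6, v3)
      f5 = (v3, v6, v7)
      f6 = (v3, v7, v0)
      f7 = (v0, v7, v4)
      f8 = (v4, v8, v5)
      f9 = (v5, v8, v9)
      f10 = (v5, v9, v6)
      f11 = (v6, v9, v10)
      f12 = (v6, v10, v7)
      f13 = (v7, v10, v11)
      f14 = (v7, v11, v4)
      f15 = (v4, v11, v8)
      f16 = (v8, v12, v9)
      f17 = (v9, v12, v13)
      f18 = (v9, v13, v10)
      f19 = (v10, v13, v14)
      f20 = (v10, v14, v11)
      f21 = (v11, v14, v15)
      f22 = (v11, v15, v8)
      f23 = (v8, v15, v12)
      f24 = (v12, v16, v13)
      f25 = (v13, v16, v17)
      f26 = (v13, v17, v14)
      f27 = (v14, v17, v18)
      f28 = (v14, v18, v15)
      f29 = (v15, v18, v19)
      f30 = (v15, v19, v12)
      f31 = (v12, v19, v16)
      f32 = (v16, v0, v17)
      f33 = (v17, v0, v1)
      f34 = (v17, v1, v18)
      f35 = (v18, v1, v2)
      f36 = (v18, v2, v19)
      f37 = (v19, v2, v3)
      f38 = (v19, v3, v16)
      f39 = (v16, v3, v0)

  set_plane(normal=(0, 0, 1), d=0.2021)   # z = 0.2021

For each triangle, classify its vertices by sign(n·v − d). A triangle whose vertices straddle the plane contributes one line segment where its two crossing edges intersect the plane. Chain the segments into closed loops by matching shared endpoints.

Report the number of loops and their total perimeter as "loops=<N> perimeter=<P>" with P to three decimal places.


Straddling triangles (20 of 40):
  (v0,v4,v1) [--+] → (1.40135, 1.27529, 0.2021)–(2.3279, 0, 0.2021)  len=1.5763
  (v1,v4,v5) [+-+] → (1.40135, 1.27529, 0.2021)–(0.719337, 2.21397, 0.2021)  len=1.1603
  (v1,v5,v2) [++-] → (1.19008, 0.938684, 0.2021)–(1.8721, 0, 0.2021)  len=1.1603
  (v2,v5,v6) [-+-] → (1.19008, 0.938684, 0.2021)–(0.578516, 1.78048, 0.2021)  len=1.0405
  (v4,v8,v5) [--+] → (-0.779821, 1.72685, 0.2021)–(0.719337, 2.21397, 0.2021)  len=1.5763
  (v5,v8,v9) [+-+] → (-0.779821, 1.72685, 0.2021)–(-1.88329, 1.36828, 0.2021)  len=1.1603
  (v5,v9,v6) [++-] → (-0.52495, 1.42192, 0.2021)–(0.578516, 1.78048, 0.2021)  len=1.1603
  (v6,v9,v10) [-+-] → (-0.52495, 1.42192, 0.2021)–(-1.51457, 1.10037, 0.2021)  len=1.0405
  (v8,v12,v9) [--+] → (-1.88329, -0.208042, 0.2021)–(-1.88329, 1.36828, 0.2021)  len=1.5763
  (v9,v12,v13) [+-+] → (-1.88329, -0.208042, 0.2021)–(-1.88329, -1.36828, 0.2021)  len=1.1602
  (v9,v13,v10) [++-] → (-1.51457, -0.059873, 0.2021)–(-1.51457, 1.10037, 0.2021)  len=1.1602
  (v10,v13,v14) [-+-] → (-1.51457, -0.059873, 0.2021)–(-1.51457, -1.10037, 0.2021)  len=1.0405
  (v12,v16,v13) [--+] → (-0.384129, -1.85541, 0.2021)–(-1.88329, -1.36828, 0.2021)  len=1.5763
  (v13,v16,v17) [+-+] → (-0.384129, -1.85541, 0.2021)–(0.719337, -2.21397, 0.2021)  len=1.1603
  (v13,v17,v14) [++-] → (-0.4111, -1.45893, 0.2021)–(-1.51457, -1.10037, 0.2021)  len=1.1603
  (v14,v17,v18) [-+-] → (-0.4111, -1.45893, 0.2021)–(0.578516, -1.78048, 0.2021)  len=1.0405
  (v16,v0,v17) [--+] → (1.64588, -0.938684, 0.2021)–(0.719337, -2.21397, 0.2021)  len=1.5763
  (v17,v0,v1) [+-+] → (1.64588, -0.938684, 0.2021)–(2.3279, 0, 0.2021)  len=1.1603
  (v17,v1,v18) [++-] → (1.26053, -0.841799, 0.2021)–(0.578516, -1.78048, 0.2021)  len=1.1603
  (v18,v1,v2) [-+-] → (1.26053, -0.841799, 0.2021)–(1.8721, 0, 0.2021)  len=1.0405

Chained into 2 loop(s):
  loop 1: 10 segments, perimeter = 13.6830
  loop 2: 10 segments, perimeter = 11.0039
Total perimeter = 24.687

loops=2 perimeter=24.687


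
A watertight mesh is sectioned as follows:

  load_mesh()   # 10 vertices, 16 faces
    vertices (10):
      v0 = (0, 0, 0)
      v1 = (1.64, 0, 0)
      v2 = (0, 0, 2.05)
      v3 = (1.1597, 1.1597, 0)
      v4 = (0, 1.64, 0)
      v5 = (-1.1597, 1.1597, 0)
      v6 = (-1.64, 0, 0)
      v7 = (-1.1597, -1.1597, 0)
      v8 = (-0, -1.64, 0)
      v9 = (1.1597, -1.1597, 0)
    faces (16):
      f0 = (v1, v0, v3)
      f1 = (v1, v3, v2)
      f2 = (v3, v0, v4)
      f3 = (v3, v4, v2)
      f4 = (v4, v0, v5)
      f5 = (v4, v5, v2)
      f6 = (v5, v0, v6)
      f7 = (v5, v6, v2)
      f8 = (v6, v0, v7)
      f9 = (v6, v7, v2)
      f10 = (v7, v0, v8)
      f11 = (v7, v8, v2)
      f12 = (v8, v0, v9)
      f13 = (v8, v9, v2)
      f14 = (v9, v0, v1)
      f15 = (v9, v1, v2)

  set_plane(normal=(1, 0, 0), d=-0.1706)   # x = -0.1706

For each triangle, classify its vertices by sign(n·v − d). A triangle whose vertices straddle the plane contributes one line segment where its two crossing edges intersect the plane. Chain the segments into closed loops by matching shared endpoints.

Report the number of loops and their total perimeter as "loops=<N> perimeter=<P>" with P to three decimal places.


loops=1 perimeter=8.001

Straddling triangles (8 of 16):
  (v4,v0,v5) [++-] → (-0.1706, 0.1706, 0)–(-0.1706, 1.56934, 0)  len=1.3987
  (v4,v5,v2) [+-+] → (-0.1706, 1.56934, 0)–(-0.1706, 0.1706, 1.74843)  len=2.2391
  (v5,v0,v6) [-+-] → (-0.1706, 0.1706, 0)–(-0.1706, 0, 0)  len=0.1706
  (v5,v6,v2) [--+] → (-0.1706, 0, 1.83675)–(-0.1706, 0.1706, 1.74843)  len=0.1921
  (v6,v0,v7) [-+-] → (-0.1706, 0, 0)–(-0.1706, -0.1706, 0)  len=0.1706
  (v6,v7,v2) [--+] → (-0.1706, -0.1706, 1.74843)–(-0.1706, 0, 1.83675)  len=0.1921
  (v7,v0,v8) [-++] → (-0.1706, -0.1706, 0)–(-0.1706, -1.56934, 0)  len=1.3987
  (v7,v8,v2) [-++] → (-0.1706, -1.56934, 0)–(-0.1706, -0.1706, 1.74843)  len=2.2391

Chained into 1 loop(s):
  loop 1: 8 segments, perimeter = 8.0011
Total perimeter = 8.001


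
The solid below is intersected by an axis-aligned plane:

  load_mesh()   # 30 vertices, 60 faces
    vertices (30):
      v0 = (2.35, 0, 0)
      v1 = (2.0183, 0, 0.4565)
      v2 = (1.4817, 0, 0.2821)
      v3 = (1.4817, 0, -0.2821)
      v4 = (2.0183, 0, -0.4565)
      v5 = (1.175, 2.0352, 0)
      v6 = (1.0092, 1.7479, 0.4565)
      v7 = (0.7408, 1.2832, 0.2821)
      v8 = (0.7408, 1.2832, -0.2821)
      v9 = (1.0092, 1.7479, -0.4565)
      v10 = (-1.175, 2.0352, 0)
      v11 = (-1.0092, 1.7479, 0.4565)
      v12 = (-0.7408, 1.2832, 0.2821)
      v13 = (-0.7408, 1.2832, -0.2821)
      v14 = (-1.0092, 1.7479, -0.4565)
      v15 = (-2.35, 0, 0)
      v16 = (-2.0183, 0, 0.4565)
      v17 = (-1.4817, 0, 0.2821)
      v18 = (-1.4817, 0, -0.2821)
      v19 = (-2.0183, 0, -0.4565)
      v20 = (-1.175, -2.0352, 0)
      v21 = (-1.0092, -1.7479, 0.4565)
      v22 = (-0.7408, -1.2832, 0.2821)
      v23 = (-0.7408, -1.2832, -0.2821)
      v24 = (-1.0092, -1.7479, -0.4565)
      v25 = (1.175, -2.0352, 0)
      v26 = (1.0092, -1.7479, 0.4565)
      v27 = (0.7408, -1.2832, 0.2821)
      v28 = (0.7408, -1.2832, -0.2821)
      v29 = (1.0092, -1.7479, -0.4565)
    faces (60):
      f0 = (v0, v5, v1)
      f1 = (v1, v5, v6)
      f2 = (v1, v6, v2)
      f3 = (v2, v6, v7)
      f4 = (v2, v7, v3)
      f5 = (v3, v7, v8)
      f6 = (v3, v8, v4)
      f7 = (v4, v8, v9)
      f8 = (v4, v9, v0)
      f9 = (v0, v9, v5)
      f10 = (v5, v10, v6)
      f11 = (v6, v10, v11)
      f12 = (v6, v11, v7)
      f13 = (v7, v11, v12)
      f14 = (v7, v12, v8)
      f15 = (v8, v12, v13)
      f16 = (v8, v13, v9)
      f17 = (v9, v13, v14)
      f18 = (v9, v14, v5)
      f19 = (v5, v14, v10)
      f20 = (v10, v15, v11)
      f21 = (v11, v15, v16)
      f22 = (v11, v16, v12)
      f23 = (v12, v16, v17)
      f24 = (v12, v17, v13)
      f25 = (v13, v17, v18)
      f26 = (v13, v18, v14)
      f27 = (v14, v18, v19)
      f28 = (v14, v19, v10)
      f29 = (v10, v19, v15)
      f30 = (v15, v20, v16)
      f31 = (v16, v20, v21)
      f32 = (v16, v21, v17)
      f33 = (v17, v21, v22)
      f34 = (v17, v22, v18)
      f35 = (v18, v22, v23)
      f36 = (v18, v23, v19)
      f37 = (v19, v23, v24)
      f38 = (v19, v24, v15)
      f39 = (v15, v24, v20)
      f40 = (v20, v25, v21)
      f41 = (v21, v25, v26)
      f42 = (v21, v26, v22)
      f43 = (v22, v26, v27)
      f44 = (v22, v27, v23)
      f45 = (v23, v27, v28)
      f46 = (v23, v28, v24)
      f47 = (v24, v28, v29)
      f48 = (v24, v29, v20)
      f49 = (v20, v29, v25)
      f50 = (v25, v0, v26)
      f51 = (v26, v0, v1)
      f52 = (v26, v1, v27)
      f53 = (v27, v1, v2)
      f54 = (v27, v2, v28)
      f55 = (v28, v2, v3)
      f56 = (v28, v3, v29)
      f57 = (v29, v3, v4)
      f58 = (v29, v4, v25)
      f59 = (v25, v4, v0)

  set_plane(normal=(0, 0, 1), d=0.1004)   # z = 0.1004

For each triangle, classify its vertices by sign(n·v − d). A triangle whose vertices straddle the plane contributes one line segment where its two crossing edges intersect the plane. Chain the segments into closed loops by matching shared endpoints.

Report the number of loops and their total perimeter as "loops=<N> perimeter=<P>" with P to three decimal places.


Straddling triangles (24 of 60):
  (v0,v5,v1) [--+] → (1.36047, 1.58759, 0.1004)–(2.27705, 0, 0.1004)  len=1.8332
  (v1,v5,v6) [+-+] → (1.36047, 1.58759, 0.1004)–(1.13853, 1.97201, 0.1004)  len=0.4439
  (v2,v7,v3) [++-] → (0.979406, 0.869947, 0.1004)–(1.4817, 0, 0.1004)  len=1.0045
  (v3,v7,v8) [-+-] → (0.979406, 0.869947, 0.1004)–(0.7408, 1.2832, 0.1004)  len=0.4772
  (v5,v10,v6) [--+] → (-0.69462, 1.97201, 0.1004)–(1.13853, 1.97201, 0.1004)  len=1.8332
  (v6,v10,v11) [+-+] → (-0.69462, 1.97201, 0.1004)–(-1.13853, 1.97201, 0.1004)  len=0.4439
  (v7,v12,v8) [++-] → (-0.263652, 1.2832, 0.1004)–(0.7408, 1.2832, 0.1004)  len=1.0045
  (v8,v12,v13) [-+-] → (-0.263652, 1.2832, 0.1004)–(-0.7408, 1.2832, 0.1004)  len=0.4771
  (v10,v15,v11) [--+] → (-2.05511, 0.384423, 0.1004)–(-1.13853, 1.97201, 0.1004)  len=1.8332
  (v11,v15,v16) [+-+] → (-2.05511, 0.384423, 0.1004)–(-2.27705, 0, 0.1004)  len=0.4439
  (v12,v17,v13) [++-] → (-1.24309, 0.413253, 0.1004)–(-0.7408, 1.2832, 0.1004)  len=1.0045
  (v13,v17,v18) [-+-] → (-1.24309, 0.413253, 0.1004)–(-1.4817, 0, 0.1004)  len=0.4772
  (v15,v20,v16) [--+] → (-1.36047, -1.58759, 0.1004)–(-2.27705, 0, 0.1004)  len=1.8332
  (v16,v20,v21) [+-+] → (-1.36047, -1.58759, 0.1004)–(-1.13853, -1.97201, 0.1004)  len=0.4439
  (v17,v22,v18) [++-] → (-0.979406, -0.869947, 0.1004)–(-1.4817, 0, 0.1004)  len=1.0045
  (v18,v22,v23) [-+-] → (-0.979406, -0.869947, 0.1004)–(-0.7408, -1.2832, 0.1004)  len=0.4772
  (v20,v25,v21) [--+] → (0.69462, -1.97201, 0.1004)–(-1.13853, -1.97201, 0.1004)  len=1.8332
  (v21,v25,v26) [+-+] → (0.69462, -1.97201, 0.1004)–(1.13853, -1.97201, 0.1004)  len=0.4439
  (v22,v27,v23) [++-] → (0.263652, -1.2832, 0.1004)–(-0.7408, -1.2832, 0.1004)  len=1.0045
  (v23,v27,v28) [-+-] → (0.263652, -1.2832, 0.1004)–(0.7408, -1.2832, 0.1004)  len=0.4771
  (v25,v0,v26) [--+] → (2.05511, -0.384423, 0.1004)–(1.13853, -1.97201, 0.1004)  len=1.8332
  (v26,v0,v1) [+-+] → (2.05511, -0.384423, 0.1004)–(2.27705, 0, 0.1004)  len=0.4439
  (v27,v2,v28) [++-] → (1.24309, -0.413253, 0.1004)–(0.7408, -1.2832, 0.1004)  len=1.0045
  (v28,v2,v3) [-+-] → (1.24309, -0.413253, 0.1004)–(1.4817, 0, 0.1004)  len=0.4772

Chained into 2 loop(s):
  loop 1: 12 segments, perimeter = 13.6624
  loop 2: 12 segments, perimeter = 8.8901
Total perimeter = 22.553

loops=2 perimeter=22.553


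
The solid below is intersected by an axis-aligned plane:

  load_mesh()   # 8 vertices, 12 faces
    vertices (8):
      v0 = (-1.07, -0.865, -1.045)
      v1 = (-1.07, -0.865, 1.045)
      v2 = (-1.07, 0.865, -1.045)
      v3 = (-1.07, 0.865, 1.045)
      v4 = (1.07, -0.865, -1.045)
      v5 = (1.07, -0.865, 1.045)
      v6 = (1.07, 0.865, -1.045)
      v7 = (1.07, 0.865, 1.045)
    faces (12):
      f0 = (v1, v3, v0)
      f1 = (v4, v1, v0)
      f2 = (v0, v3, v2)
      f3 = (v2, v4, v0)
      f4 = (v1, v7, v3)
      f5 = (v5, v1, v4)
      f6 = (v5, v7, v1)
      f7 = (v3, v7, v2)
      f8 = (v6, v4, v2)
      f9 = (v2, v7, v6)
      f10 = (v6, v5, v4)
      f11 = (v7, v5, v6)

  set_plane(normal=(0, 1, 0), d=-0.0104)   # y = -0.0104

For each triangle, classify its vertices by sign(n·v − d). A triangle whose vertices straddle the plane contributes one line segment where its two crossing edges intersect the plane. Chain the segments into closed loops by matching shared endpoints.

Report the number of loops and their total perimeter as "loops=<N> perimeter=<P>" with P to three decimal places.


loops=1 perimeter=8.460

Straddling triangles (8 of 12):
  (v1,v3,v0) [-+-] → (-1.07, -0.0104, 1.045)–(-1.07, -0.0104, -0.0125642)  len=1.0576
  (v0,v3,v2) [-++] → (-1.07, -0.0104, -0.0125642)–(-1.07, -0.0104, -1.045)  len=1.0324
  (v2,v4,v0) [+--] → (0.0128647, -0.0104, -1.045)–(-1.07, -0.0104, -1.045)  len=1.0829
  (v1,v7,v3) [-++] → (-0.0128647, -0.0104, 1.045)–(-1.07, -0.0104, 1.045)  len=1.0571
  (v5,v7,v1) [-+-] → (1.07, -0.0104, 1.045)–(-0.0128647, -0.0104, 1.045)  len=1.0829
  (v6,v4,v2) [+-+] → (1.07, -0.0104, -1.045)–(0.0128647, -0.0104, -1.045)  len=1.0571
  (v6,v5,v4) [+--] → (1.07, -0.0104, 0.0125642)–(1.07, -0.0104, -1.045)  len=1.0576
  (v7,v5,v6) [+-+] → (1.07, -0.0104, 1.045)–(1.07, -0.0104, 0.0125642)  len=1.0324

Chained into 1 loop(s):
  loop 1: 8 segments, perimeter = 8.4600
Total perimeter = 8.460


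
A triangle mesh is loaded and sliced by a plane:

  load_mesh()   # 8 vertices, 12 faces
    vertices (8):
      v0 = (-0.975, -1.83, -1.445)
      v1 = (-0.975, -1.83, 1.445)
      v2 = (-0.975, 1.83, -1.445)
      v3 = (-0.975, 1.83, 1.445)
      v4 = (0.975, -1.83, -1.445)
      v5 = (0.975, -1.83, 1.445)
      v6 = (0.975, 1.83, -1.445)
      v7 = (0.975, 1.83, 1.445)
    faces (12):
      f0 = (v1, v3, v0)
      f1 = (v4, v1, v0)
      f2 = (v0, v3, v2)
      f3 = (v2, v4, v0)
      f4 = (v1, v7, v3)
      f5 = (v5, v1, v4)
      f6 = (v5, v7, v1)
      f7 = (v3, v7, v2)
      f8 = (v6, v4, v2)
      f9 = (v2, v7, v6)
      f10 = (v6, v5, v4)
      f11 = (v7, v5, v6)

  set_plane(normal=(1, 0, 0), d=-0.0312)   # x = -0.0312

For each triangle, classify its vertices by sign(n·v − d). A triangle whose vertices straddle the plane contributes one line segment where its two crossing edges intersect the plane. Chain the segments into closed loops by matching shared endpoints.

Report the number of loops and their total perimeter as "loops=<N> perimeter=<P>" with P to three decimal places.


Straddling triangles (8 of 12):
  (v4,v1,v0) [+--] → (-0.0312, -1.83, 0.04624)–(-0.0312, -1.83, -1.445)  len=1.4912
  (v2,v4,v0) [-+-] → (-0.0312, 0.05856, -1.445)–(-0.0312, -1.83, -1.445)  len=1.8886
  (v1,v7,v3) [-+-] → (-0.0312, -0.05856, 1.445)–(-0.0312, 1.83, 1.445)  len=1.8886
  (v5,v1,v4) [+-+] → (-0.0312, -1.83, 1.445)–(-0.0312, -1.83, 0.04624)  len=1.3988
  (v5,v7,v1) [++-] → (-0.0312, -0.05856, 1.445)–(-0.0312, -1.83, 1.445)  len=1.7714
  (v3,v7,v2) [-+-] → (-0.0312, 1.83, 1.445)–(-0.0312, 1.83, -0.04624)  len=1.4912
  (v6,v4,v2) [++-] → (-0.0312, 0.05856, -1.445)–(-0.0312, 1.83, -1.445)  len=1.7714
  (v2,v7,v6) [-++] → (-0.0312, 1.83, -0.04624)–(-0.0312, 1.83, -1.445)  len=1.3988

Chained into 1 loop(s):
  loop 1: 8 segments, perimeter = 13.1000
Total perimeter = 13.100

loops=1 perimeter=13.100


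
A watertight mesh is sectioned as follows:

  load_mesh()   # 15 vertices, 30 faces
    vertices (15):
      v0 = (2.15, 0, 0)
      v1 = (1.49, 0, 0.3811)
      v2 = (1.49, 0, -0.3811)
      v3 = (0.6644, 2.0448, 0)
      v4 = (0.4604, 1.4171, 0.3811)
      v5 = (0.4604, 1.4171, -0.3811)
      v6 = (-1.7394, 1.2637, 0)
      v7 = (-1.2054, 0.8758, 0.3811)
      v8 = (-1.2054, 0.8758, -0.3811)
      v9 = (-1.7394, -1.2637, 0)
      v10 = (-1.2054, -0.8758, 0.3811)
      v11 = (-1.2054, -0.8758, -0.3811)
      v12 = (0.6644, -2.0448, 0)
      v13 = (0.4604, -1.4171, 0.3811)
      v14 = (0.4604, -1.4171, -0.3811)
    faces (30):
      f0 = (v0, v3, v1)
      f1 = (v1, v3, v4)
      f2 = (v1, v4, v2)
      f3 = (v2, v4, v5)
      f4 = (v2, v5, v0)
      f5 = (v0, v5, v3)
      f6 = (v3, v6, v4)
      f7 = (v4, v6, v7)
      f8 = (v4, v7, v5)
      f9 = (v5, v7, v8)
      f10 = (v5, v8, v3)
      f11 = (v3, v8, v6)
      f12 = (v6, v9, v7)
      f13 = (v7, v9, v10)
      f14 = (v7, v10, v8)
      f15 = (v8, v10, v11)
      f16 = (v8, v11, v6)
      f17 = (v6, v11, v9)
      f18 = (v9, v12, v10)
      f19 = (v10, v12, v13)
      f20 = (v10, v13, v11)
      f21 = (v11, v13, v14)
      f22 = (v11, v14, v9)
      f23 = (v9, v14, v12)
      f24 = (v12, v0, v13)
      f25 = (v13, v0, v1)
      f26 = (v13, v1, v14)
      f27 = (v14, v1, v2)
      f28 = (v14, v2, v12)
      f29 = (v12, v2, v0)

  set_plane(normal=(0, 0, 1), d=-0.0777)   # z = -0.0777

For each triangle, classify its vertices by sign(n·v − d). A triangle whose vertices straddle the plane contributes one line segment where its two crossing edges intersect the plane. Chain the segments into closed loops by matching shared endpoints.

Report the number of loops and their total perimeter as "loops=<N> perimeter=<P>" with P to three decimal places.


loops=2 perimeter=20.604

Straddling triangles (20 of 30):
  (v1,v4,v2) [++-] → (1.08016, 0.564088, -0.0777)–(1.49, 0, -0.0777)  len=0.6973
  (v2,v4,v5) [-+-] → (1.08016, 0.564088, -0.0777)–(0.4604, 1.4171, -0.0777)  len=1.0544
  (v2,v5,v0) [--+] → (1.80552, 0.288923, -0.0777)–(2.01544, 0, -0.0777)  len=0.3571
  (v0,v5,v3) [+-+] → (1.80552, 0.288923, -0.0777)–(0.622808, 1.91682, -0.0777)  len=2.0122
  (v4,v7,v5) [++-] → (-0.202685, 1.20163, -0.0777)–(0.4604, 1.4171, -0.0777)  len=0.6972
  (v5,v7,v8) [-+-] → (-0.202685, 1.20163, -0.0777)–(-1.2054, 0.8758, -0.0777)  len=1.0543
  (v5,v8,v3) [--+] → (0.283179, 1.80646, -0.0777)–(0.622808, 1.91682, -0.0777)  len=0.3571
  (v3,v8,v6) [+-+] → (0.283179, 1.80646, -0.0777)–(-1.63053, 1.18461, -0.0777)  len=2.0122
  (v7,v10,v8) [++-] → (-1.2054, 0.178561, -0.0777)–(-1.2054, 0.8758, -0.0777)  len=0.6972
  (v8,v10,v11) [-+-] → (-1.2054, 0.178561, -0.0777)–(-1.2054, -0.8758, -0.0777)  len=1.0544
  (v8,v11,v6) [--+] → (-1.63053, 0.827491, -0.0777)–(-1.63053, 1.18461, -0.0777)  len=0.3571
  (v6,v11,v9) [+-+] → (-1.63053, 0.827491, -0.0777)–(-1.63053, -1.18461, -0.0777)  len=2.0121
  (v10,v13,v11) [++-] → (-0.542315, -1.09127, -0.0777)–(-1.2054, -0.8758, -0.0777)  len=0.6972
  (v11,v13,v14) [-+-] → (-0.542315, -1.09127, -0.0777)–(0.4604, -1.4171, -0.0777)  len=1.0543
  (v11,v14,v9) [--+] → (-1.2909, -1.29498, -0.0777)–(-1.63053, -1.18461, -0.0777)  len=0.3571
  (v9,v14,v12) [+-+] → (-1.2909, -1.29498, -0.0777)–(0.622808, -1.91682, -0.0777)  len=2.0122
  (v13,v1,v14) [++-] → (0.870241, -0.853012, -0.0777)–(0.4604, -1.4171, -0.0777)  len=0.6973
  (v14,v1,v2) [-+-] → (0.870241, -0.853012, -0.0777)–(1.49, 0, -0.0777)  len=1.0544
  (v14,v2,v12) [--+] → (0.832726, -1.6279, -0.0777)–(0.622808, -1.91682, -0.0777)  len=0.3571
  (v12,v2,v0) [+-+] → (0.832726, -1.6279, -0.0777)–(2.01544, 0, -0.0777)  len=2.0122

Chained into 2 loop(s):
  loop 1: 10 segments, perimeter = 8.7580
  loop 2: 10 segments, perimeter = 11.8465
Total perimeter = 20.604


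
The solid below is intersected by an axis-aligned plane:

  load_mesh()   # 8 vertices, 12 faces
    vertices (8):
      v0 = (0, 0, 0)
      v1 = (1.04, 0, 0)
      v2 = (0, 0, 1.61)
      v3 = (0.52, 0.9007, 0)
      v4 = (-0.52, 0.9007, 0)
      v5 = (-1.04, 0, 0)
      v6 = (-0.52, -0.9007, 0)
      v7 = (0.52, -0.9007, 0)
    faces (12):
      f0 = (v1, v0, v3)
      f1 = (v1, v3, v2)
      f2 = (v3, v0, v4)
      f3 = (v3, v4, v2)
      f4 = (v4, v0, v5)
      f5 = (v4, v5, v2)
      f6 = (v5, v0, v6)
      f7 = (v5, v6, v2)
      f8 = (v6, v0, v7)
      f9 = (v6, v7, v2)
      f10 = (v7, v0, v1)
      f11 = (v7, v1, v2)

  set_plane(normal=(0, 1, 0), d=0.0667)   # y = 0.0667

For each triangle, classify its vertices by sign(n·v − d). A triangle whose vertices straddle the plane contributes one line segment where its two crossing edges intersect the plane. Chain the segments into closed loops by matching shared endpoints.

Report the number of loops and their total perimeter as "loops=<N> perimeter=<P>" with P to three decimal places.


loops=1 perimeter=5.630

Straddling triangles (6 of 12):
  (v1,v0,v3) [--+] → (0.0385078, 0.0667, 0)–(1.00149, 0.0667, 0)  len=0.9630
  (v1,v3,v2) [-+-] → (1.00149, 0.0667, 0)–(0.0385078, 0.0667, 1.49077)  len=1.7748
  (v3,v0,v4) [+-+] → (0.0385078, 0.0667, 0)–(-0.0385078, 0.0667, 0)  len=0.0770
  (v3,v4,v2) [++-] → (-0.0385078, 0.0667, 1.49077)–(0.0385078, 0.0667, 1.49077)  len=0.0770
  (v4,v0,v5) [+--] → (-0.0385078, 0.0667, 0)–(-1.00149, 0.0667, 0)  len=0.9630
  (v4,v5,v2) [+--] → (-1.00149, 0.0667, 0)–(-0.0385078, 0.0667, 1.49077)  len=1.7748

Chained into 1 loop(s):
  loop 1: 6 segments, perimeter = 5.6295
Total perimeter = 5.630


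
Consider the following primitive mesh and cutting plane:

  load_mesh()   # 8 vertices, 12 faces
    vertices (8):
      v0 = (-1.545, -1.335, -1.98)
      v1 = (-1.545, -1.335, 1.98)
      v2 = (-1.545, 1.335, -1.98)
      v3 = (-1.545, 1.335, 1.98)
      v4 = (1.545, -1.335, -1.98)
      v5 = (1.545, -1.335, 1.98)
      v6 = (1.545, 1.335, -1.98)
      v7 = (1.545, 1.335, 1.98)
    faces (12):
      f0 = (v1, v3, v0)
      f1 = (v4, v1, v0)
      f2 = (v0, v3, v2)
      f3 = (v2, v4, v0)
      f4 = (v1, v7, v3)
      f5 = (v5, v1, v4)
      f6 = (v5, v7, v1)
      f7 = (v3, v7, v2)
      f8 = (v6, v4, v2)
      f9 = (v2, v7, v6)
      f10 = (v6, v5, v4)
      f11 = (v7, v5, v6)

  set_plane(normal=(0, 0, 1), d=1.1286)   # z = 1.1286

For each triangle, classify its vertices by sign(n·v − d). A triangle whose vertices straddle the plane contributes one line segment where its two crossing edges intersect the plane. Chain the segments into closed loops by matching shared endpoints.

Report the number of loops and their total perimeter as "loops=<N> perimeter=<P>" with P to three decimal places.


loops=1 perimeter=11.520

Straddling triangles (8 of 12):
  (v1,v3,v0) [++-] → (-1.545, 0.76095, 1.1286)–(-1.545, -1.335, 1.1286)  len=2.0960
  (v4,v1,v0) [-+-] → (-0.88065, -1.335, 1.1286)–(-1.545, -1.335, 1.1286)  len=0.6643
  (v0,v3,v2) [-+-] → (-1.545, 0.76095, 1.1286)–(-1.545, 1.335, 1.1286)  len=0.5740
  (v5,v1,v4) [++-] → (-0.88065, -1.335, 1.1286)–(1.545, -1.335, 1.1286)  len=2.4257
  (v3,v7,v2) [++-] → (0.88065, 1.335, 1.1286)–(-1.545, 1.335, 1.1286)  len=2.4257
  (v2,v7,v6) [-+-] → (0.88065, 1.335, 1.1286)–(1.545, 1.335, 1.1286)  len=0.6643
  (v6,v5,v4) [-+-] → (1.545, -0.76095, 1.1286)–(1.545, -1.335, 1.1286)  len=0.5740
  (v7,v5,v6) [++-] → (1.545, -0.76095, 1.1286)–(1.545, 1.335, 1.1286)  len=2.0960

Chained into 1 loop(s):
  loop 1: 8 segments, perimeter = 11.5200
Total perimeter = 11.520


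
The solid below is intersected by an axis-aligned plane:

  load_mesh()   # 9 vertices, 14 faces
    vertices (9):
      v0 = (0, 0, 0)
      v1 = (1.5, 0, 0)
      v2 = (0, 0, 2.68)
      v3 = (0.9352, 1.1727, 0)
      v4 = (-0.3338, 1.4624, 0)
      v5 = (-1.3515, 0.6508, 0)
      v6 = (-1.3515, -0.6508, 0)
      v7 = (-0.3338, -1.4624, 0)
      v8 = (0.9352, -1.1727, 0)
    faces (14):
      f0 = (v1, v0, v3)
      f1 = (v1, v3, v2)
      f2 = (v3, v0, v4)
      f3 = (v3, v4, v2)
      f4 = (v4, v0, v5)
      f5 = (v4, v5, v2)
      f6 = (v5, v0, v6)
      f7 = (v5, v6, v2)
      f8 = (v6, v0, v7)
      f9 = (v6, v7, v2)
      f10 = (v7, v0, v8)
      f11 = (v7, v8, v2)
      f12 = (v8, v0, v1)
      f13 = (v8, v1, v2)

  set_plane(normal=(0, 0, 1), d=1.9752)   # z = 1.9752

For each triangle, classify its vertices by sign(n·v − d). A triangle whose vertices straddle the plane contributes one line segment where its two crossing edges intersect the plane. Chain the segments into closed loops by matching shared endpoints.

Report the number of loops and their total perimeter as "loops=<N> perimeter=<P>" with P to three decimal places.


Straddling triangles (7 of 14):
  (v1,v3,v2) [--+] → (0.245944, 0.308403, 1.9752)–(0.394478, 0, 1.9752)  len=0.3423
  (v3,v4,v2) [--+] → (-0.0877844, 0.384589, 1.9752)–(0.245944, 0.308403, 1.9752)  len=0.3423
  (v4,v5,v2) [--+] → (-0.355424, 0.171151, 1.9752)–(-0.0877844, 0.384589, 1.9752)  len=0.3423
  (v5,v6,v2) [--+] → (-0.355424, -0.171151, 1.9752)–(-0.355424, 0.171151, 1.9752)  len=0.3423
  (v6,v7,v2) [--+] → (-0.0877844, -0.384589, 1.9752)–(-0.355424, -0.171151, 1.9752)  len=0.3423
  (v7,v8,v2) [--+] → (0.245944, -0.308403, 1.9752)–(-0.0877844, -0.384589, 1.9752)  len=0.3423
  (v8,v1,v2) [--+] → (0.394478, 0, 1.9752)–(0.245944, -0.308403, 1.9752)  len=0.3423

Chained into 1 loop(s):
  loop 1: 7 segments, perimeter = 2.3962
Total perimeter = 2.396

loops=1 perimeter=2.396


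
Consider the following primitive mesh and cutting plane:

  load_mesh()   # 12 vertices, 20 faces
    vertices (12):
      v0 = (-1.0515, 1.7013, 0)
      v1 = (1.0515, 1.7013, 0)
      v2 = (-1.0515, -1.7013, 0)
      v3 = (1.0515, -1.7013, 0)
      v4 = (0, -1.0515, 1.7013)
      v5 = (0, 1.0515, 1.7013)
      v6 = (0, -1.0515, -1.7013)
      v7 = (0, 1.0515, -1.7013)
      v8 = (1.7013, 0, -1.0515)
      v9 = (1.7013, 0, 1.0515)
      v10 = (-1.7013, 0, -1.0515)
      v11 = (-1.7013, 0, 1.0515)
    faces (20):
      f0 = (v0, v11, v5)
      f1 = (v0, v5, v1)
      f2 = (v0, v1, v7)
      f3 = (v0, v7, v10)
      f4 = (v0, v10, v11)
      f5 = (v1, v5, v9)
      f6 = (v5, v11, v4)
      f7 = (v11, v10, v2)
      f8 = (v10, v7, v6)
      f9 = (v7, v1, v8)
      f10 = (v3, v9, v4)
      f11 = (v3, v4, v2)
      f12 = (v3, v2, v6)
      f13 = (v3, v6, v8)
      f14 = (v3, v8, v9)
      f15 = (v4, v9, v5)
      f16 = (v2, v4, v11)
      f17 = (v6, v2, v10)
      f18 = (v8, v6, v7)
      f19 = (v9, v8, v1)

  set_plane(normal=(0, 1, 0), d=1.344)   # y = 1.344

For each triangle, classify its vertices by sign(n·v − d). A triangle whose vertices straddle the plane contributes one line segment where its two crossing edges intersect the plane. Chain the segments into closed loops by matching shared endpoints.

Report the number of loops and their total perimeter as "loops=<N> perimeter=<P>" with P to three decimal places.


loops=1 perimeter=6.819

Straddling triangles (8 of 20):
  (v0,v11,v5) [+--] → (-1.18797, 1.344, 0.220832)–(-0.473321, 1.344, 0.935479)  len=1.0107
  (v0,v5,v1) [+-+] → (-0.473321, 1.344, 0.935479)–(0.473321, 1.344, 0.935479)  len=0.9466
  (v0,v1,v7) [++-] → (0.473321, 1.344, -0.935479)–(-0.473321, 1.344, -0.935479)  len=0.9466
  (v0,v7,v10) [+--] → (-0.473321, 1.344, -0.935479)–(-1.18797, 1.344, -0.220832)  len=1.0107
  (v0,v10,v11) [+--] → (-1.18797, 1.344, -0.220832)–(-1.18797, 1.344, 0.220832)  len=0.4417
  (v1,v5,v9) [+--] → (0.473321, 1.344, 0.935479)–(1.18797, 1.344, 0.220832)  len=1.0107
  (v7,v1,v8) [-+-] → (0.473321, 1.344, -0.935479)–(1.18797, 1.344, -0.220832)  len=1.0107
  (v9,v8,v1) [--+] → (1.18797, 1.344, -0.220832)–(1.18797, 1.344, 0.220832)  len=0.4417

Chained into 1 loop(s):
  loop 1: 8 segments, perimeter = 6.8193
Total perimeter = 6.819


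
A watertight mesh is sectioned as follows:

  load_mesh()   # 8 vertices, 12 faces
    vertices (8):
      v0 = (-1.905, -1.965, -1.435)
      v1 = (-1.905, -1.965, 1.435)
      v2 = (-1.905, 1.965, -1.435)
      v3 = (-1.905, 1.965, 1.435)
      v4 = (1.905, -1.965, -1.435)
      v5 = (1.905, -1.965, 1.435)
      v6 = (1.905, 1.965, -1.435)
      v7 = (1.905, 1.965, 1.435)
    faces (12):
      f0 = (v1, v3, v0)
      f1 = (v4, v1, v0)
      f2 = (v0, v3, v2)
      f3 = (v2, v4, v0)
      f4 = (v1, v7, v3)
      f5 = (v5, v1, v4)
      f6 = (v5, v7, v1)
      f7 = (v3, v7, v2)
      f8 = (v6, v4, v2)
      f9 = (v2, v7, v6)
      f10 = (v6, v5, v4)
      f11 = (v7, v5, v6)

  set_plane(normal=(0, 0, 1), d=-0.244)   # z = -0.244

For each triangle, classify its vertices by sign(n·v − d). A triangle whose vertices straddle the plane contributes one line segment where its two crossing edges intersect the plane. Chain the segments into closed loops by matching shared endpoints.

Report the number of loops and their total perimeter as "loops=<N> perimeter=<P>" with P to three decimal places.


Straddling triangles (8 of 12):
  (v1,v3,v0) [++-] → (-1.905, -0.334118, -0.244)–(-1.905, -1.965, -0.244)  len=1.6309
  (v4,v1,v0) [-+-] → (0.323916, -1.965, -0.244)–(-1.905, -1.965, -0.244)  len=2.2289
  (v0,v3,v2) [-+-] → (-1.905, -0.334118, -0.244)–(-1.905, 1.965, -0.244)  len=2.2991
  (v5,v1,v4) [++-] → (0.323916, -1.965, -0.244)–(1.905, -1.965, -0.244)  len=1.5811
  (v3,v7,v2) [++-] → (-0.323916, 1.965, -0.244)–(-1.905, 1.965, -0.244)  len=1.5811
  (v2,v7,v6) [-+-] → (-0.323916, 1.965, -0.244)–(1.905, 1.965, -0.244)  len=2.2289
  (v6,v5,v4) [-+-] → (1.905, 0.334118, -0.244)–(1.905, -1.965, -0.244)  len=2.2991
  (v7,v5,v6) [++-] → (1.905, 0.334118, -0.244)–(1.905, 1.965, -0.244)  len=1.6309

Chained into 1 loop(s):
  loop 1: 8 segments, perimeter = 15.4800
Total perimeter = 15.480

loops=1 perimeter=15.480


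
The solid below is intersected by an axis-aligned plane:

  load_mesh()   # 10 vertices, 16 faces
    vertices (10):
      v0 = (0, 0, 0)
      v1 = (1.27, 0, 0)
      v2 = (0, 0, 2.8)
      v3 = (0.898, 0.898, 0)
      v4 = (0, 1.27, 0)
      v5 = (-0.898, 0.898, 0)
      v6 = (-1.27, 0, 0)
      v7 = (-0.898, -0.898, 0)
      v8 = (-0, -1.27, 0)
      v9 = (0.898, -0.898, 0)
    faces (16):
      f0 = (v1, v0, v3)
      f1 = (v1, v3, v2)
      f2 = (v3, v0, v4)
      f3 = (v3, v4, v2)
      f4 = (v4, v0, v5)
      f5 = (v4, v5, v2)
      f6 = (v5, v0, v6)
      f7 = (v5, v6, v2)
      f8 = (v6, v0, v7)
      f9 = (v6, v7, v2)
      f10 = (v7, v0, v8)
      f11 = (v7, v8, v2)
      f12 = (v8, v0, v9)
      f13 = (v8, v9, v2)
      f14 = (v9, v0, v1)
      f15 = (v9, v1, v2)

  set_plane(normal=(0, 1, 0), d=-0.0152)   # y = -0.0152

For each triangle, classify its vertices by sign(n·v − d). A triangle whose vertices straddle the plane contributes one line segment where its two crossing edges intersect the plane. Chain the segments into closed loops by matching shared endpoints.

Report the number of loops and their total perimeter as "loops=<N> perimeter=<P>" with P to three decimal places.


Straddling triangles (8 of 16):
  (v6,v0,v7) [++-] → (-0.0152, -0.0152, 0)–(-1.2637, -0.0152, 0)  len=1.2485
  (v6,v7,v2) [+-+] → (-1.2637, -0.0152, 0)–(-0.0152, -0.0152, 2.75261)  len=3.0225
  (v7,v0,v8) [-+-] → (-0.0152, -0.0152, 0)–(0, -0.0152, 0)  len=0.0152
  (v7,v8,v2) [--+] → (0, -0.0152, 2.76649)–(-0.0152, -0.0152, 2.75261)  len=0.0206
  (v8,v0,v9) [-+-] → (0, -0.0152, 0)–(0.0152, -0.0152, 0)  len=0.0152
  (v8,v9,v2) [--+] → (0.0152, -0.0152, 2.75261)–(0, -0.0152, 2.76649)  len=0.0206
  (v9,v0,v1) [-++] → (0.0152, -0.0152, 0)–(1.2637, -0.0152, 0)  len=1.2485
  (v9,v1,v2) [-++] → (1.2637, -0.0152, 0)–(0.0152, -0.0152, 2.75261)  len=3.0225

Chained into 1 loop(s):
  loop 1: 8 segments, perimeter = 8.6136
Total perimeter = 8.614

loops=1 perimeter=8.614


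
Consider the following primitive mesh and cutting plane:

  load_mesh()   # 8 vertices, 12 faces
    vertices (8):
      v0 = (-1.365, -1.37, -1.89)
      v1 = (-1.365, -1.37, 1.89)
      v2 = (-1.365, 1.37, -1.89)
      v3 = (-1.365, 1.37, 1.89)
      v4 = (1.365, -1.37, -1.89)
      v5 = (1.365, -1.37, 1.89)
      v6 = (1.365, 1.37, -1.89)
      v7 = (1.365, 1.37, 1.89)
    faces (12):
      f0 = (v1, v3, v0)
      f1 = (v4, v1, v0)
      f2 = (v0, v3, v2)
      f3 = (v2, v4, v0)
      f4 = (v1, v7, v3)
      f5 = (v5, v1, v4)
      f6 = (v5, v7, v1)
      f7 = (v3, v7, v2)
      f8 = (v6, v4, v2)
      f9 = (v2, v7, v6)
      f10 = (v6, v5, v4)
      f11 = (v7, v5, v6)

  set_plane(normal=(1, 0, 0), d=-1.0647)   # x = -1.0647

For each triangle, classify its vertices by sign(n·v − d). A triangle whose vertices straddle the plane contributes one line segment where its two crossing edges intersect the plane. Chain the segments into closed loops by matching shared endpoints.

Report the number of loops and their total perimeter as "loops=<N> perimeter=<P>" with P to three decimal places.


loops=1 perimeter=13.040

Straddling triangles (8 of 12):
  (v4,v1,v0) [+--] → (-1.0647, -1.37, 1.4742)–(-1.0647, -1.37, -1.89)  len=3.3642
  (v2,v4,v0) [-+-] → (-1.0647, 1.0686, -1.89)–(-1.0647, -1.37, -1.89)  len=2.4386
  (v1,v7,v3) [-+-] → (-1.0647, -1.0686, 1.89)–(-1.0647, 1.37, 1.89)  len=2.4386
  (v5,v1,v4) [+-+] → (-1.0647, -1.37, 1.89)–(-1.0647, -1.37, 1.4742)  len=0.4158
  (v5,v7,v1) [++-] → (-1.0647, -1.0686, 1.89)–(-1.0647, -1.37, 1.89)  len=0.3014
  (v3,v7,v2) [-+-] → (-1.0647, 1.37, 1.89)–(-1.0647, 1.37, -1.4742)  len=3.3642
  (v6,v4,v2) [++-] → (-1.0647, 1.0686, -1.89)–(-1.0647, 1.37, -1.89)  len=0.3014
  (v2,v7,v6) [-++] → (-1.0647, 1.37, -1.4742)–(-1.0647, 1.37, -1.89)  len=0.4158

Chained into 1 loop(s):
  loop 1: 8 segments, perimeter = 13.0400
Total perimeter = 13.040


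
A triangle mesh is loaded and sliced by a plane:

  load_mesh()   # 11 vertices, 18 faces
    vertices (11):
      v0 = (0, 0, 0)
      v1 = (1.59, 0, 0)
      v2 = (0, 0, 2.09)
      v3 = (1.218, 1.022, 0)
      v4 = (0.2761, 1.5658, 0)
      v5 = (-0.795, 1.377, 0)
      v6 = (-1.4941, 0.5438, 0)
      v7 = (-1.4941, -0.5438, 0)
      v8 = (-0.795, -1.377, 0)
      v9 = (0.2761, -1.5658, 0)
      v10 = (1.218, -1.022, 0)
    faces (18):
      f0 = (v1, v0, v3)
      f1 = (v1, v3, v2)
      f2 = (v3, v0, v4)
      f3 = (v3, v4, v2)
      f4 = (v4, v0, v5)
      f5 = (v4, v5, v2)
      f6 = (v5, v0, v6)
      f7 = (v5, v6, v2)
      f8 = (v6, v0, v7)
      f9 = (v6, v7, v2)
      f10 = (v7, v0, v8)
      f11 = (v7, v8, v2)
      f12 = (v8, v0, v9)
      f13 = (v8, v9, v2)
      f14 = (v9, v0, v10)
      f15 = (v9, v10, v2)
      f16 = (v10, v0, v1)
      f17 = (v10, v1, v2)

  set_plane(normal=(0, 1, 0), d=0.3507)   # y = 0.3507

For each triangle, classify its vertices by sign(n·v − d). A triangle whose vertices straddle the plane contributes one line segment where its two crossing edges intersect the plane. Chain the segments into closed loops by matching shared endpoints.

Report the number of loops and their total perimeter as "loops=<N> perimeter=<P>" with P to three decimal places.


loops=1 perimeter=7.416

Straddling triangles (10 of 18):
  (v1,v0,v3) [--+] → (0.417958, 0.3507, 0)–(1.46235, 0.3507, 0)  len=1.0444
  (v1,v3,v2) [-+-] → (1.46235, 0.3507, 0)–(0.417958, 0.3507, 1.37282)  len=1.7249
  (v3,v0,v4) [+-+] → (0.417958, 0.3507, 0)–(0.0618395, 0.3507, 0)  len=0.3561
  (v3,v4,v2) [++-] → (0.0618395, 0.3507, 1.62189)–(0.417958, 0.3507, 1.37282)  len=0.4346
  (v4,v0,v5) [+-+] → (0.0618395, 0.3507, 0)–(-0.202474, 0.3507, 0)  len=0.2643
  (v4,v5,v2) [++-] → (-0.202474, 0.3507, 1.55771)–(0.0618395, 0.3507, 1.62189)  len=0.2720
  (v5,v0,v6) [+-+] → (-0.202474, 0.3507, 0)–(-0.963554, 0.3507, 0)  len=0.7611
  (v5,v6,v2) [++-] → (-0.963554, 0.3507, 0.742146)–(-0.202474, 0.3507, 1.55771)  len=1.1155
  (v6,v0,v7) [+--] → (-0.963554, 0.3507, 0)–(-1.4941, 0.3507, 0)  len=0.5305
  (v6,v7,v2) [+--] → (-1.4941, 0.3507, 0)–(-0.963554, 0.3507, 0.742146)  len=0.9123

Chained into 1 loop(s):
  loop 1: 10 segments, perimeter = 7.4158
Total perimeter = 7.416


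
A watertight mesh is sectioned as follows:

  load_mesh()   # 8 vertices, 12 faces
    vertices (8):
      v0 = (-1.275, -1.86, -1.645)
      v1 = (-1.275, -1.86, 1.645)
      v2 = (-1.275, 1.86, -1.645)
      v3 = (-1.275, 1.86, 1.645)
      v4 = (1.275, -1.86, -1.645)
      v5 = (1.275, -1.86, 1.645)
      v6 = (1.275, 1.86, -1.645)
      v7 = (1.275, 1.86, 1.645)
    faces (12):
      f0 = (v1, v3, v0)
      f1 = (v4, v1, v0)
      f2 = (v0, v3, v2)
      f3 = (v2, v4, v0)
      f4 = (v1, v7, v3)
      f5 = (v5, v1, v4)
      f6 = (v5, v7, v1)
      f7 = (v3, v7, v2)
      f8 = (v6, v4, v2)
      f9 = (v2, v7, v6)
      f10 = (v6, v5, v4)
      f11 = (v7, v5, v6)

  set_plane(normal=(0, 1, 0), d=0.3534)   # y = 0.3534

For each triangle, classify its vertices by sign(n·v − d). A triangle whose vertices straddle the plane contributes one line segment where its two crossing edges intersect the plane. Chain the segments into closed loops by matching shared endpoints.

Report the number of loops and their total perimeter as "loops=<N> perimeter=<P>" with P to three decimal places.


loops=1 perimeter=11.680

Straddling triangles (8 of 12):
  (v1,v3,v0) [-+-] → (-1.275, 0.3534, 1.645)–(-1.275, 0.3534, 0.31255)  len=1.3325
  (v0,v3,v2) [-++] → (-1.275, 0.3534, 0.31255)–(-1.275, 0.3534, -1.645)  len=1.9575
  (v2,v4,v0) [+--] → (-0.24225, 0.3534, -1.645)–(-1.275, 0.3534, -1.645)  len=1.0328
  (v1,v7,v3) [-++] → (0.24225, 0.3534, 1.645)–(-1.275, 0.3534, 1.645)  len=1.5172
  (v5,v7,v1) [-+-] → (1.275, 0.3534, 1.645)–(0.24225, 0.3534, 1.645)  len=1.0328
  (v6,v4,v2) [+-+] → (1.275, 0.3534, -1.645)–(-0.24225, 0.3534, -1.645)  len=1.5172
  (v6,v5,v4) [+--] → (1.275, 0.3534, -0.31255)–(1.275, 0.3534, -1.645)  len=1.3325
  (v7,v5,v6) [+-+] → (1.275, 0.3534, 1.645)–(1.275, 0.3534, -0.31255)  len=1.9575

Chained into 1 loop(s):
  loop 1: 8 segments, perimeter = 11.6800
Total perimeter = 11.680
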